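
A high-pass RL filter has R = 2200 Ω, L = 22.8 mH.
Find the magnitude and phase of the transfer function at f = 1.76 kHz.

Step 1 — Angular frequency: ω = 2π·1760 = 1.106e+04 rad/s.
Step 2 — Transfer function: H(jω) = jωL/(R + jωL).
Step 3 — Numerator jωL = j·252.1; denominator R + jωL = 2200 + j252.1.
Step 4 — H = 0.01296 + j0.1131.
Step 5 — Magnitude: |H| = 0.1139 (-18.9 dB); phase: φ = 83.5°.

|H| = 0.1139 (-18.9 dB), φ = 83.5°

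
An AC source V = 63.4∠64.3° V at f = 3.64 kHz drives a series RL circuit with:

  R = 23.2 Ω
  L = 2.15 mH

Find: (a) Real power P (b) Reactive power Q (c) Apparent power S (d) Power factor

Step 1 — Angular frequency: ω = 2π·f = 2π·3640 = 2.287e+04 rad/s.
Step 2 — Component impedances:
  R: Z = R = 23.2 Ω
  L: Z = jωL = j·2.287e+04·0.00215 = 0 + j49.17 Ω
Step 3 — Series combination: Z_total = R + L = 23.2 + j49.17 Ω = 54.37∠64.7° Ω.
Step 4 — Source phasor: V = 63.4∠64.3° V = 27.49 + j57.13 V.
Step 5 — Current: I = V / Z = 1.166 - j0.008986 A = 1.166∠-0.4° A.
Step 6 — Complex power: S = V·I* = 31.55 + j66.86 VA.
Step 7 — Real power: P = Re(S) = 31.55 W.
Step 8 — Reactive power: Q = Im(S) = 66.86 VAR.
Step 9 — Apparent power: |S| = 73.93 VA.
Step 10 — Power factor: PF = P/|S| = 0.4267 (lagging).

(a) P = 31.55 W  (b) Q = 66.86 VAR  (c) S = 73.93 VA  (d) PF = 0.4267 (lagging)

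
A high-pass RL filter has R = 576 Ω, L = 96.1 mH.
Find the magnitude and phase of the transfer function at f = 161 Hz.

Step 1 — Angular frequency: ω = 2π·161 = 1012 rad/s.
Step 2 — Transfer function: H(jω) = jωL/(R + jωL).
Step 3 — Numerator jωL = j·97.21; denominator R + jωL = 576 + j97.21.
Step 4 — H = 0.0277 + j0.1641.
Step 5 — Magnitude: |H| = 0.1664 (-15.6 dB); phase: φ = 80.4°.

|H| = 0.1664 (-15.6 dB), φ = 80.4°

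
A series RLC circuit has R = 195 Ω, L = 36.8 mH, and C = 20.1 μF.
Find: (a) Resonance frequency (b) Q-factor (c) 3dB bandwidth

Step 1 — Resonance condition Im(Z)=0 gives ω₀ = 1/√(LC).
Step 2 — ω₀ = 1/√(0.0368·2.01e-05) = 1163 rad/s.
Step 3 — f₀ = ω₀/(2π) = 185.1 Hz.
Step 4 — Series Q: Q = ω₀L/R = 1163·0.0368/195 = 0.2194.
Step 5 — 3dB bandwidth: Δω = ω₀/Q = 5299 rad/s; BW = Δω/(2π) = 843.3 Hz.

(a) f₀ = 185.1 Hz  (b) Q = 0.2194  (c) BW = 843.3 Hz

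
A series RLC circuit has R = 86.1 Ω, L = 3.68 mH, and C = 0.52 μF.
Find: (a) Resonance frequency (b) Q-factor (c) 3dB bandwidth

Step 1 — Resonance condition Im(Z)=0 gives ω₀ = 1/√(LC).
Step 2 — ω₀ = 1/√(0.00368·5.2e-07) = 2.286e+04 rad/s.
Step 3 — f₀ = ω₀/(2π) = 3638 Hz.
Step 4 — Series Q: Q = ω₀L/R = 2.286e+04·0.00368/86.1 = 0.9771.
Step 5 — 3dB bandwidth: Δω = ω₀/Q = 2.34e+04 rad/s; BW = Δω/(2π) = 3724 Hz.

(a) f₀ = 3638 Hz  (b) Q = 0.9771  (c) BW = 3724 Hz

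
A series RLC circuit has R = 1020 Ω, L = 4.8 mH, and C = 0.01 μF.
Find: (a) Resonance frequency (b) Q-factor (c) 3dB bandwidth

Step 1 — Resonance condition Im(Z)=0 gives ω₀ = 1/√(LC).
Step 2 — ω₀ = 1/√(0.0048·1e-08) = 1.443e+05 rad/s.
Step 3 — f₀ = ω₀/(2π) = 2.297e+04 Hz.
Step 4 — Series Q: Q = ω₀L/R = 1.443e+05·0.0048/1020 = 0.6792.
Step 5 — 3dB bandwidth: Δω = ω₀/Q = 2.125e+05 rad/s; BW = Δω/(2π) = 3.382e+04 Hz.

(a) f₀ = 2.297e+04 Hz  (b) Q = 0.6792  (c) BW = 3.382e+04 Hz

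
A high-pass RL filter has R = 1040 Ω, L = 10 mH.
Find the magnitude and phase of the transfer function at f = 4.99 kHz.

Step 1 — Angular frequency: ω = 2π·4990 = 3.135e+04 rad/s.
Step 2 — Transfer function: H(jω) = jωL/(R + jωL).
Step 3 — Numerator jωL = j·313.5; denominator R + jωL = 1040 + j313.5.
Step 4 — H = 0.08331 + j0.2764.
Step 5 — Magnitude: |H| = 0.2886 (-10.8 dB); phase: φ = 73.2°.

|H| = 0.2886 (-10.8 dB), φ = 73.2°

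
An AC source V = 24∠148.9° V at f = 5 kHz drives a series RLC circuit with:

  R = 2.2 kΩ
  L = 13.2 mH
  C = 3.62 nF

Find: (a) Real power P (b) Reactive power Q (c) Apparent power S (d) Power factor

Step 1 — Angular frequency: ω = 2π·f = 2π·5000 = 3.142e+04 rad/s.
Step 2 — Component impedances:
  R: Z = R = 2200 Ω
  L: Z = jωL = j·3.142e+04·0.0132 = 0 + j414.7 Ω
  C: Z = 1/(jωC) = -j/(ω·C) = 0 - j8793 Ω
Step 3 — Series combination: Z_total = R + L + C = 2200 - j8378 Ω = 8662∠-75.3° Ω.
Step 4 — Source phasor: V = 24∠148.9° V = -20.55 + j12.4 V.
Step 5 — Current: I = V / Z = -0.001987 - j0.001931 A = 0.002771∠-135.8° A.
Step 6 — Complex power: S = V·I* = 0.01689 - j0.06431 VA.
Step 7 — Real power: P = Re(S) = 0.01689 W.
Step 8 — Reactive power: Q = Im(S) = -0.06431 VAR.
Step 9 — Apparent power: |S| = 0.06649 VA.
Step 10 — Power factor: PF = P/|S| = 0.254 (leading).

(a) P = 0.01689 W  (b) Q = -0.06431 VAR  (c) S = 0.06649 VA  (d) PF = 0.254 (leading)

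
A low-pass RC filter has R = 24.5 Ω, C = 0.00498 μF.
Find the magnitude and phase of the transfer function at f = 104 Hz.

Step 1 — Angular frequency: ω = 2π·104 = 653.5 rad/s.
Step 2 — Transfer function: H(jω) = 1/(1 + jωRC).
Step 3 — Denominator: 1 + jωRC = 1 + j·653.5·24.5·4.98e-09 = 1 + j7.973e-05.
Step 4 — H = 1 - j7.973e-05.
Step 5 — Magnitude: |H| = 1 (-0.0 dB); phase: φ = -0.0°.

|H| = 1 (-0.0 dB), φ = -0.0°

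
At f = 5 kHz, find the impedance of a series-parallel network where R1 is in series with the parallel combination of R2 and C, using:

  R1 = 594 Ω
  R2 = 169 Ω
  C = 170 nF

Step 1 — Angular frequency: ω = 2π·f = 2π·5000 = 3.142e+04 rad/s.
Step 2 — Component impedances:
  R1: Z = R = 594 Ω
  R2: Z = R = 169 Ω
  C: Z = 1/(jωC) = -j/(ω·C) = 0 - j187.2 Ω
Step 3 — Parallel branch: R2 || C = 1/(1/R2 + 1/C) = 93.13 - j84.06 Ω.
Step 4 — Series with R1: Z_total = R1 + (R2 || C) = 687.1 - j84.06 Ω = 692.3∠-7.0° Ω.

Z = 687.1 - j84.06 Ω = 692.3∠-7.0° Ω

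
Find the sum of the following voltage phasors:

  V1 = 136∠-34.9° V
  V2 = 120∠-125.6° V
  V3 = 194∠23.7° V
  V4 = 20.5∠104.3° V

Step 1 — Convert each phasor to rectangular form:
  V1 = 136·(cos(-34.9°) + j·sin(-34.9°)) = 111.5 - j77.81 V
  V2 = 120·(cos(-125.6°) + j·sin(-125.6°)) = -69.85 - j97.57 V
  V3 = 194·(cos(23.7°) + j·sin(23.7°)) = 177.6 + j77.98 V
  V4 = 20.5·(cos(104.3°) + j·sin(104.3°)) = -5.063 + j19.86 V
Step 2 — Sum components: V_total = 214.3 - j77.54 V.
Step 3 — Convert to polar: |V_total| = 227.9 V, ∠V_total = -19.9°.

V_total = 227.9∠-19.9° V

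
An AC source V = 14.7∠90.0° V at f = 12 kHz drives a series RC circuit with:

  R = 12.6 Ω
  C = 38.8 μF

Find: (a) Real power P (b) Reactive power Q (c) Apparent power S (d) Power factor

Step 1 — Angular frequency: ω = 2π·f = 2π·1.2e+04 = 7.54e+04 rad/s.
Step 2 — Component impedances:
  R: Z = R = 12.6 Ω
  C: Z = 1/(jωC) = -j/(ω·C) = 0 - j0.3418 Ω
Step 3 — Series combination: Z_total = R + C = 12.6 - j0.3418 Ω = 12.6∠-1.6° Ω.
Step 4 — Source phasor: V = 14.7∠90.0° V = 0 + j14.7 V.
Step 5 — Current: I = V / Z = -0.03163 + j1.166 A = 1.166∠91.6° A.
Step 6 — Complex power: S = V·I* = 17.14 - j0.4649 VA.
Step 7 — Real power: P = Re(S) = 17.14 W.
Step 8 — Reactive power: Q = Im(S) = -0.4649 VAR.
Step 9 — Apparent power: |S| = 17.14 VA.
Step 10 — Power factor: PF = P/|S| = 0.9996 (leading).

(a) P = 17.14 W  (b) Q = -0.4649 VAR  (c) S = 17.14 VA  (d) PF = 0.9996 (leading)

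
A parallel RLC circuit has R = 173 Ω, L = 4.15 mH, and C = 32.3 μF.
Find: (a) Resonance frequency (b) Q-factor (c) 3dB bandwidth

Step 1 — Resonance: ω₀ = 1/√(LC) = 1/√(0.00415·3.23e-05) = 2731 rad/s.
Step 2 — f₀ = ω₀/(2π) = 434.7 Hz.
Step 3 — Parallel Q: Q = R/(ω₀L) = 173/(2731·0.00415) = 15.26.
Step 4 — Bandwidth: Δω = ω₀/Q = 179 rad/s; BW = Δω/(2π) = 28.48 Hz.

(a) f₀ = 434.7 Hz  (b) Q = 15.26  (c) BW = 28.48 Hz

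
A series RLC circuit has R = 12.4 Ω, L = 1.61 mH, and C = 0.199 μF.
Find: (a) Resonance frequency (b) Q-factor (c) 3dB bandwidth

Step 1 — Resonance: ω₀ = 1/√(LC) = 1/√(0.00161·1.99e-07) = 5.587e+04 rad/s.
Step 2 — f₀ = ω₀/(2π) = 8892 Hz.
Step 3 — Series Q: Q = ω₀L/R = 5.587e+04·0.00161/12.4 = 7.254.
Step 4 — Bandwidth: Δω = ω₀/Q = 7702 rad/s; BW = Δω/(2π) = 1226 Hz.

(a) f₀ = 8892 Hz  (b) Q = 7.254  (c) BW = 1226 Hz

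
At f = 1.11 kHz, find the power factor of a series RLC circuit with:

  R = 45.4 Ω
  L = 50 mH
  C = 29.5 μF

Step 1 — Angular frequency: ω = 2π·f = 2π·1110 = 6974 rad/s.
Step 2 — Component impedances:
  R: Z = R = 45.4 Ω
  L: Z = jωL = j·6974·0.05 = 0 + j348.7 Ω
  C: Z = 1/(jωC) = -j/(ω·C) = 0 - j4.86 Ω
Step 3 — Series combination: Z_total = R + L + C = 45.4 + j343.9 Ω = 346.8∠82.5° Ω.
Step 4 — Power factor: PF = cos(φ) = Re(Z)/|Z| = 45.4/346.8 = 0.1309.
Step 5 — Type: Im(Z) = 343.9 ⇒ lagging (phase φ = 82.5°).

PF = 0.1309 (lagging, φ = 82.5°)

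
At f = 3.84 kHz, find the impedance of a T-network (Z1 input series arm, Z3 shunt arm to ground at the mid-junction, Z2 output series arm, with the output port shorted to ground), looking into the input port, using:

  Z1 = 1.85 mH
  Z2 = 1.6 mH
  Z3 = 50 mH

Step 1 — Angular frequency: ω = 2π·f = 2π·3840 = 2.413e+04 rad/s.
Step 2 — Component impedances:
  Z1: Z = jωL = j·2.413e+04·0.00185 = 0 + j44.64 Ω
  Z2: Z = jωL = j·2.413e+04·0.0016 = 0 + j38.6 Ω
  Z3: Z = jωL = j·2.413e+04·0.05 = 0 + j1206 Ω
Step 3 — With the output port shorted to ground, the output series arm Z2 runs from the junction to ground; the shunt arm Z3 also runs from the junction to ground. They appear in parallel: Z3 || Z2 = 0 + j37.41 Ω.
Step 4 — Series with input arm Z1: Z_in = Z1 + (Z3 || Z2) = 0 + j82.04 Ω = 82.04∠90.0° Ω.

Z = 0 + j82.04 Ω = 82.04∠90.0° Ω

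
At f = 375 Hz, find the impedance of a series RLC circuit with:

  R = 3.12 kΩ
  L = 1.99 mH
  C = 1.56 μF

Step 1 — Angular frequency: ω = 2π·f = 2π·375 = 2356 rad/s.
Step 2 — Component impedances:
  R: Z = R = 3120 Ω
  L: Z = jωL = j·2356·0.00199 = 0 + j4.689 Ω
  C: Z = 1/(jωC) = -j/(ω·C) = 0 - j272.1 Ω
Step 3 — Series combination: Z_total = R + L + C = 3120 - j267.4 Ω = 3131∠-4.9° Ω.

Z = 3120 - j267.4 Ω = 3131∠-4.9° Ω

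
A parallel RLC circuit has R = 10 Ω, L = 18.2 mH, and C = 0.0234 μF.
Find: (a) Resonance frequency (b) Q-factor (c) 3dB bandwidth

Step 1 — Resonance: ω₀ = 1/√(LC) = 1/√(0.0182·2.34e-08) = 4.846e+04 rad/s.
Step 2 — f₀ = ω₀/(2π) = 7712 Hz.
Step 3 — Parallel Q: Q = R/(ω₀L) = 10/(4.846e+04·0.0182) = 0.01134.
Step 4 — Bandwidth: Δω = ω₀/Q = 4.274e+06 rad/s; BW = Δω/(2π) = 6.801e+05 Hz.

(a) f₀ = 7712 Hz  (b) Q = 0.01134  (c) BW = 6.801e+05 Hz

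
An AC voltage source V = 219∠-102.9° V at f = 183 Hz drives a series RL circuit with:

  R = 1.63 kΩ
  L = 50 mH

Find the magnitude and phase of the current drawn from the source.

Step 1 — Angular frequency: ω = 2π·f = 2π·183 = 1150 rad/s.
Step 2 — Component impedances:
  R: Z = R = 1630 Ω
  L: Z = jωL = j·1150·0.05 = 0 + j57.49 Ω
Step 3 — Series combination: Z_total = R + L = 1630 + j57.49 Ω = 1631∠2.0° Ω.
Step 4 — Source phasor: V = 219∠-102.9° V = -48.89 - j213.5 V.
Step 5 — Ohm's law: I = V / Z_total = (-48.89 - j213.5) / (1630 + j57.49) = -0.03457 - j0.1297 A.
Step 6 — Convert to polar: |I| = 0.1343 A, ∠I = -104.9°.

I = 0.1343∠-104.9° A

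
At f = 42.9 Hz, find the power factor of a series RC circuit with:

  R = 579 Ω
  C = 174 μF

Step 1 — Angular frequency: ω = 2π·f = 2π·42.9 = 269.5 rad/s.
Step 2 — Component impedances:
  R: Z = R = 579 Ω
  C: Z = 1/(jωC) = -j/(ω·C) = 0 - j21.32 Ω
Step 3 — Series combination: Z_total = R + C = 579 - j21.32 Ω = 579.4∠-2.1° Ω.
Step 4 — Power factor: PF = cos(φ) = Re(Z)/|Z| = 579/579.4 = 0.9993.
Step 5 — Type: Im(Z) = -21.32 ⇒ leading (phase φ = -2.1°).

PF = 0.9993 (leading, φ = -2.1°)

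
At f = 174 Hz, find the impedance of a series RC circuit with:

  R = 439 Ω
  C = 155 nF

Step 1 — Angular frequency: ω = 2π·f = 2π·174 = 1093 rad/s.
Step 2 — Component impedances:
  R: Z = R = 439 Ω
  C: Z = 1/(jωC) = -j/(ω·C) = 0 - j5901 Ω
Step 3 — Series combination: Z_total = R + C = 439 - j5901 Ω = 5917∠-85.7° Ω.

Z = 439 - j5901 Ω = 5917∠-85.7° Ω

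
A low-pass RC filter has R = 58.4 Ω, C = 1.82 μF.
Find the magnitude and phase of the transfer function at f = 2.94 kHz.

Step 1 — Angular frequency: ω = 2π·2940 = 1.847e+04 rad/s.
Step 2 — Transfer function: H(jω) = 1/(1 + jωRC).
Step 3 — Denominator: 1 + jωRC = 1 + j·1.847e+04·58.4·1.82e-06 = 1 + j1.963.
Step 4 — H = 0.206 - j0.4044.
Step 5 — Magnitude: |H| = 0.4538 (-6.9 dB); phase: φ = -63.0°.

|H| = 0.4538 (-6.9 dB), φ = -63.0°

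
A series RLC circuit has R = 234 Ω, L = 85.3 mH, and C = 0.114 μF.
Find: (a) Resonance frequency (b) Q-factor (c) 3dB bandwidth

Step 1 — Resonance: ω₀ = 1/√(LC) = 1/√(0.0853·1.14e-07) = 1.014e+04 rad/s.
Step 2 — f₀ = ω₀/(2π) = 1614 Hz.
Step 3 — Series Q: Q = ω₀L/R = 1.014e+04·0.0853/234 = 3.697.
Step 4 — Bandwidth: Δω = ω₀/Q = 2743 rad/s; BW = Δω/(2π) = 436.6 Hz.

(a) f₀ = 1614 Hz  (b) Q = 3.697  (c) BW = 436.6 Hz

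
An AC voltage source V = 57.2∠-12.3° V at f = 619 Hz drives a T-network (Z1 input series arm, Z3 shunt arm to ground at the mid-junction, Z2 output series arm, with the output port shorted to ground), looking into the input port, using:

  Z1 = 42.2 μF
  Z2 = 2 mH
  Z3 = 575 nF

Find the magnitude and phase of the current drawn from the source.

Step 1 — Angular frequency: ω = 2π·f = 2π·619 = 3889 rad/s.
Step 2 — Component impedances:
  Z1: Z = 1/(jωC) = -j/(ω·C) = 0 - j6.093 Ω
  Z2: Z = jωL = j·3889·0.002 = 0 + j7.779 Ω
  Z3: Z = 1/(jωC) = -j/(ω·C) = 0 - j447.2 Ω
Step 3 — With the output port shorted to ground, the output series arm Z2 runs from the junction to ground; the shunt arm Z3 also runs from the junction to ground. They appear in parallel: Z3 || Z2 = 0 + j7.916 Ω.
Step 4 — Series with input arm Z1: Z_in = Z1 + (Z3 || Z2) = 0 + j1.823 Ω = 1.823∠90.0° Ω.
Step 5 — Source phasor: V = 57.2∠-12.3° V = 55.89 - j12.19 V.
Step 6 — Ohm's law: I = V / Z_total = (55.89 - j12.19) / (0 + j1.823) = -6.682 - j30.65 A.
Step 7 — Convert to polar: |I| = 31.37 A, ∠I = -102.3°.

I = 31.37∠-102.3° A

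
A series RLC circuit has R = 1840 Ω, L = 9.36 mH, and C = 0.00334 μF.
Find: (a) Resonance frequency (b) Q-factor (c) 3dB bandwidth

Step 1 — Resonance: ω₀ = 1/√(LC) = 1/√(0.00936·3.34e-09) = 1.788e+05 rad/s.
Step 2 — f₀ = ω₀/(2π) = 2.846e+04 Hz.
Step 3 — Series Q: Q = ω₀L/R = 1.788e+05·0.00936/1840 = 0.9098.
Step 4 — Bandwidth: Δω = ω₀/Q = 1.966e+05 rad/s; BW = Δω/(2π) = 3.129e+04 Hz.

(a) f₀ = 2.846e+04 Hz  (b) Q = 0.9098  (c) BW = 3.129e+04 Hz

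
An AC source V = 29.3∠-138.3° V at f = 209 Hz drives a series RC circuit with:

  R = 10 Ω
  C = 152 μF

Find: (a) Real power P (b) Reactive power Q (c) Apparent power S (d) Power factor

Step 1 — Angular frequency: ω = 2π·f = 2π·209 = 1313 rad/s.
Step 2 — Component impedances:
  R: Z = R = 10 Ω
  C: Z = 1/(jωC) = -j/(ω·C) = 0 - j5.01 Ω
Step 3 — Series combination: Z_total = R + C = 10 - j5.01 Ω = 11.18∠-26.6° Ω.
Step 4 — Source phasor: V = 29.3∠-138.3° V = -21.88 - j19.49 V.
Step 5 — Current: I = V / Z = -0.9682 - j2.434 A = 2.62∠-111.7° A.
Step 6 — Complex power: S = V·I* = 68.62 - j34.38 VA.
Step 7 — Real power: P = Re(S) = 68.62 W.
Step 8 — Reactive power: Q = Im(S) = -34.38 VAR.
Step 9 — Apparent power: |S| = 76.76 VA.
Step 10 — Power factor: PF = P/|S| = 0.8941 (leading).

(a) P = 68.62 W  (b) Q = -34.38 VAR  (c) S = 76.76 VA  (d) PF = 0.8941 (leading)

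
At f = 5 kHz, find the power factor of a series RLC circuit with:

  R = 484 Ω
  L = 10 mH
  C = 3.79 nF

Step 1 — Angular frequency: ω = 2π·f = 2π·5000 = 3.142e+04 rad/s.
Step 2 — Component impedances:
  R: Z = R = 484 Ω
  L: Z = jωL = j·3.142e+04·0.01 = 0 + j314.2 Ω
  C: Z = 1/(jωC) = -j/(ω·C) = 0 - j8399 Ω
Step 3 — Series combination: Z_total = R + L + C = 484 - j8085 Ω = 8099∠-86.6° Ω.
Step 4 — Power factor: PF = cos(φ) = Re(Z)/|Z| = 484/8099 = 0.05976.
Step 5 — Type: Im(Z) = -8085 ⇒ leading (phase φ = -86.6°).

PF = 0.05976 (leading, φ = -86.6°)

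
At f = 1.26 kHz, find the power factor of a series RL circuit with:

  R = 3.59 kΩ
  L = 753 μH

Step 1 — Angular frequency: ω = 2π·f = 2π·1260 = 7917 rad/s.
Step 2 — Component impedances:
  R: Z = R = 3590 Ω
  L: Z = jωL = j·7917·0.000753 = 0 + j5.961 Ω
Step 3 — Series combination: Z_total = R + L = 3590 + j5.961 Ω = 3590∠0.1° Ω.
Step 4 — Power factor: PF = cos(φ) = Re(Z)/|Z| = 3590/3590 = 1.
Step 5 — Type: Im(Z) = 5.961 ⇒ lagging (phase φ = 0.1°).

PF = 1 (lagging, φ = 0.1°)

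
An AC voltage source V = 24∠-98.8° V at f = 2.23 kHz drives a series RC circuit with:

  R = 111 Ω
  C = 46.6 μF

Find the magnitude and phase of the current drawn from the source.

Step 1 — Angular frequency: ω = 2π·f = 2π·2230 = 1.401e+04 rad/s.
Step 2 — Component impedances:
  R: Z = R = 111 Ω
  C: Z = 1/(jωC) = -j/(ω·C) = 0 - j1.532 Ω
Step 3 — Series combination: Z_total = R + C = 111 - j1.532 Ω = 111∠-0.8° Ω.
Step 4 — Source phasor: V = 24∠-98.8° V = -3.672 - j23.72 V.
Step 5 — Ohm's law: I = V / Z_total = (-3.672 - j23.72) / (111 - j1.532) = -0.03012 - j0.2141 A.
Step 6 — Convert to polar: |I| = 0.2162 A, ∠I = -98.0°.

I = 0.2162∠-98.0° A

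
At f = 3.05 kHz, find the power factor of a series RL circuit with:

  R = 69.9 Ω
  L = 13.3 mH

Step 1 — Angular frequency: ω = 2π·f = 2π·3050 = 1.916e+04 rad/s.
Step 2 — Component impedances:
  R: Z = R = 69.9 Ω
  L: Z = jωL = j·1.916e+04·0.0133 = 0 + j254.9 Ω
Step 3 — Series combination: Z_total = R + L = 69.9 + j254.9 Ω = 264.3∠74.7° Ω.
Step 4 — Power factor: PF = cos(φ) = Re(Z)/|Z| = 69.9/264.3 = 0.2645.
Step 5 — Type: Im(Z) = 254.9 ⇒ lagging (phase φ = 74.7°).

PF = 0.2645 (lagging, φ = 74.7°)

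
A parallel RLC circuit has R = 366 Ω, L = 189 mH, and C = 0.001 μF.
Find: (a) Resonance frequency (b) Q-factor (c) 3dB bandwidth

Step 1 — Resonance: ω₀ = 1/√(LC) = 1/√(0.189·1e-09) = 7.274e+04 rad/s.
Step 2 — f₀ = ω₀/(2π) = 1.158e+04 Hz.
Step 3 — Parallel Q: Q = R/(ω₀L) = 366/(7.274e+04·0.189) = 0.02662.
Step 4 — Bandwidth: Δω = ω₀/Q = 2.732e+06 rad/s; BW = Δω/(2π) = 4.348e+05 Hz.

(a) f₀ = 1.158e+04 Hz  (b) Q = 0.02662  (c) BW = 4.348e+05 Hz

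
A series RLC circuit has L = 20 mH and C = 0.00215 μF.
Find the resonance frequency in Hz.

Step 1 — Resonance condition Im(Z)=0 gives ω₀ = 1/√(LC).
Step 2 — ω₀ = 1/√(0.02·2.15e-09) = 1.525e+05 rad/s.
Step 3 — f₀ = ω₀/(2π) = 2.427e+04 Hz.

f₀ = 2.427e+04 Hz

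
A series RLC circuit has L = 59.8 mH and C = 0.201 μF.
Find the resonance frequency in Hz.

Step 1 — Resonance condition Im(Z)=0 gives ω₀ = 1/√(LC).
Step 2 — ω₀ = 1/√(0.0598·2.01e-07) = 9121 rad/s.
Step 3 — f₀ = ω₀/(2π) = 1452 Hz.

f₀ = 1452 Hz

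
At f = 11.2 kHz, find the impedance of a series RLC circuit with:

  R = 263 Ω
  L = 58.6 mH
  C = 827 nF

Step 1 — Angular frequency: ω = 2π·f = 2π·1.12e+04 = 7.037e+04 rad/s.
Step 2 — Component impedances:
  R: Z = R = 263 Ω
  L: Z = jωL = j·7.037e+04·0.0586 = 0 + j4124 Ω
  C: Z = 1/(jωC) = -j/(ω·C) = 0 - j17.18 Ω
Step 3 — Series combination: Z_total = R + L + C = 263 + j4107 Ω = 4115∠86.3° Ω.

Z = 263 + j4107 Ω = 4115∠86.3° Ω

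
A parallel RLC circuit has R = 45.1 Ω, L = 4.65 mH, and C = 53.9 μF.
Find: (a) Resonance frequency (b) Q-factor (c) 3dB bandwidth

Step 1 — Resonance: ω₀ = 1/√(LC) = 1/√(0.00465·5.39e-05) = 1997 rad/s.
Step 2 — f₀ = ω₀/(2π) = 317.9 Hz.
Step 3 — Parallel Q: Q = R/(ω₀L) = 45.1/(1997·0.00465) = 4.856.
Step 4 — Bandwidth: Δω = ω₀/Q = 411.4 rad/s; BW = Δω/(2π) = 65.47 Hz.

(a) f₀ = 317.9 Hz  (b) Q = 4.856  (c) BW = 65.47 Hz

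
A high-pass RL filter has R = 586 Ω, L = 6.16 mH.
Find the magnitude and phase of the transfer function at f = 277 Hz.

Step 1 — Angular frequency: ω = 2π·277 = 1740 rad/s.
Step 2 — Transfer function: H(jω) = jωL/(R + jωL).
Step 3 — Numerator jωL = j·10.72; denominator R + jωL = 586 + j10.72.
Step 4 — H = 0.0003346 + j0.01829.
Step 5 — Magnitude: |H| = 0.01829 (-34.8 dB); phase: φ = 89.0°.

|H| = 0.01829 (-34.8 dB), φ = 89.0°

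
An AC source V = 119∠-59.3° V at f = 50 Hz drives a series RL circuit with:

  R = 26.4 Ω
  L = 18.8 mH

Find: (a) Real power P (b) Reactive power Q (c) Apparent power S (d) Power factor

Step 1 — Angular frequency: ω = 2π·f = 2π·50 = 314.2 rad/s.
Step 2 — Component impedances:
  R: Z = R = 26.4 Ω
  L: Z = jωL = j·314.2·0.0188 = 0 + j5.906 Ω
Step 3 — Series combination: Z_total = R + L = 26.4 + j5.906 Ω = 27.05∠12.6° Ω.
Step 4 — Source phasor: V = 119∠-59.3° V = 60.75 - j102.3 V.
Step 5 — Current: I = V / Z = 1.366 - j4.181 A = 4.399∠-71.9° A.
Step 6 — Complex power: S = V·I* = 510.8 + j114.3 VA.
Step 7 — Real power: P = Re(S) = 510.8 W.
Step 8 — Reactive power: Q = Im(S) = 114.3 VAR.
Step 9 — Apparent power: |S| = 523.5 VA.
Step 10 — Power factor: PF = P/|S| = 0.9759 (lagging).

(a) P = 510.8 W  (b) Q = 114.3 VAR  (c) S = 523.5 VA  (d) PF = 0.9759 (lagging)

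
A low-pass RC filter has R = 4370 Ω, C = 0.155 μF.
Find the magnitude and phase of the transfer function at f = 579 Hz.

Step 1 — Angular frequency: ω = 2π·579 = 3638 rad/s.
Step 2 — Transfer function: H(jω) = 1/(1 + jωRC).
Step 3 — Denominator: 1 + jωRC = 1 + j·3638·4370·1.55e-07 = 1 + j2.464.
Step 4 — H = 0.1414 - j0.3484.
Step 5 — Magnitude: |H| = 0.376 (-8.5 dB); phase: φ = -67.9°.

|H| = 0.376 (-8.5 dB), φ = -67.9°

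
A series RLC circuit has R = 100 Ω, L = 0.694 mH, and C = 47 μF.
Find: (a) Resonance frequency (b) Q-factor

Step 1 — Resonance condition Im(Z)=0 gives ω₀ = 1/√(LC).
Step 2 — ω₀ = 1/√(0.000694·4.7e-05) = 5537 rad/s.
Step 3 — f₀ = ω₀/(2π) = 881.2 Hz.
Step 4 — Series Q: Q = ω₀L/R = 5537·0.000694/100 = 0.03843.

(a) f₀ = 881.2 Hz  (b) Q = 0.03843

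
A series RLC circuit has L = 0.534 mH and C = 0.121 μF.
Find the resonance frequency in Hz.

Step 1 — Resonance condition Im(Z)=0 gives ω₀ = 1/√(LC).
Step 2 — ω₀ = 1/√(0.000534·1.21e-07) = 1.244e+05 rad/s.
Step 3 — f₀ = ω₀/(2π) = 1.98e+04 Hz.

f₀ = 1.98e+04 Hz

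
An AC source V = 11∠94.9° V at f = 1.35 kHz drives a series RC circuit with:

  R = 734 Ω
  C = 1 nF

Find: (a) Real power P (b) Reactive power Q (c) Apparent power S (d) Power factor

Step 1 — Angular frequency: ω = 2π·f = 2π·1350 = 8482 rad/s.
Step 2 — Component impedances:
  R: Z = R = 734 Ω
  C: Z = 1/(jωC) = -j/(ω·C) = 0 - j1.179e+05 Ω
Step 3 — Series combination: Z_total = R + C = 734 - j1.179e+05 Ω = 1.179e+05∠-89.6° Ω.
Step 4 — Source phasor: V = 11∠94.9° V = -0.9396 + j10.96 V.
Step 5 — Current: I = V / Z = -9.301e-05 - j7.391e-06 A = 9.33e-05∠-175.5° A.
Step 6 — Complex power: S = V·I* = 6.39e-06 - j0.001026 VA.
Step 7 — Real power: P = Re(S) = 6.39e-06 W.
Step 8 — Reactive power: Q = Im(S) = -0.001026 VAR.
Step 9 — Apparent power: |S| = 0.001026 VA.
Step 10 — Power factor: PF = P/|S| = 0.006226 (leading).

(a) P = 6.39e-06 W  (b) Q = -0.001026 VAR  (c) S = 0.001026 VA  (d) PF = 0.006226 (leading)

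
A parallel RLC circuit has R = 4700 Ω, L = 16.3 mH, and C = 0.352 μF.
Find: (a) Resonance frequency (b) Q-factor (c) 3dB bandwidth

Step 1 — Resonance: ω₀ = 1/√(LC) = 1/√(0.0163·3.52e-07) = 1.32e+04 rad/s.
Step 2 — f₀ = ω₀/(2π) = 2101 Hz.
Step 3 — Parallel Q: Q = R/(ω₀L) = 4700/(1.32e+04·0.0163) = 21.84.
Step 4 — Bandwidth: Δω = ω₀/Q = 604.4 rad/s; BW = Δω/(2π) = 96.2 Hz.

(a) f₀ = 2101 Hz  (b) Q = 21.84  (c) BW = 96.2 Hz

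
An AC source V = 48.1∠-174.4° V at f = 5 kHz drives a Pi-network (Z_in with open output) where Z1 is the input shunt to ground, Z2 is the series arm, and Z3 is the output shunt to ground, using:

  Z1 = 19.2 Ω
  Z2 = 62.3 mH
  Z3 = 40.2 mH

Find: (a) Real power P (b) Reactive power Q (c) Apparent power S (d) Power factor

Step 1 — Angular frequency: ω = 2π·f = 2π·5000 = 3.142e+04 rad/s.
Step 2 — Component impedances:
  Z1: Z = R = 19.2 Ω
  Z2: Z = jωL = j·3.142e+04·0.0623 = 0 + j1957 Ω
  Z3: Z = jωL = j·3.142e+04·0.0402 = 0 + j1263 Ω
Step 3 — With open output, the series arm Z2 and the output shunt Z3 appear in series to ground: Z2 + Z3 = 0 + j3220 Ω.
Step 4 — Parallel with input shunt Z1: Z_in = Z1 || (Z2 + Z3) = 19.2 + j0.1145 Ω = 19.2∠0.3° Ω.
Step 5 — Source phasor: V = 48.1∠-174.4° V = -47.87 - j4.694 V.
Step 6 — Current: I = V / Z = -2.495 - j0.2296 A = 2.505∠-174.7° A.
Step 7 — Complex power: S = V·I* = 120.5 + j0.7185 VA.
Step 8 — Real power: P = Re(S) = 120.5 W.
Step 9 — Reactive power: Q = Im(S) = 0.7185 VAR.
Step 10 — Apparent power: |S| = 120.5 VA.
Step 11 — Power factor: PF = P/|S| = 1 (lagging).

(a) P = 120.5 W  (b) Q = 0.7185 VAR  (c) S = 120.5 VA  (d) PF = 1 (lagging)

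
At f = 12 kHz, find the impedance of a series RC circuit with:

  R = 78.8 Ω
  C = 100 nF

Step 1 — Angular frequency: ω = 2π·f = 2π·1.2e+04 = 7.54e+04 rad/s.
Step 2 — Component impedances:
  R: Z = R = 78.8 Ω
  C: Z = 1/(jωC) = -j/(ω·C) = 0 - j132.6 Ω
Step 3 — Series combination: Z_total = R + C = 78.8 - j132.6 Ω = 154.3∠-59.3° Ω.

Z = 78.8 - j132.6 Ω = 154.3∠-59.3° Ω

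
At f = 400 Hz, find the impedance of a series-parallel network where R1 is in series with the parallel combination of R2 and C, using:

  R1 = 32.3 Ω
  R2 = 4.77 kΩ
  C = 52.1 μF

Step 1 — Angular frequency: ω = 2π·f = 2π·400 = 2513 rad/s.
Step 2 — Component impedances:
  R1: Z = R = 32.3 Ω
  R2: Z = R = 4770 Ω
  C: Z = 1/(jωC) = -j/(ω·C) = 0 - j7.637 Ω
Step 3 — Parallel branch: R2 || C = 1/(1/R2 + 1/C) = 0.01223 - j7.637 Ω.
Step 4 — Series with R1: Z_total = R1 + (R2 || C) = 32.31 - j7.637 Ω = 33.2∠-13.3° Ω.

Z = 32.31 - j7.637 Ω = 33.2∠-13.3° Ω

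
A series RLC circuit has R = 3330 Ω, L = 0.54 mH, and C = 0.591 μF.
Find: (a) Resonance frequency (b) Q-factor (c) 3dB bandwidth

Step 1 — Resonance: ω₀ = 1/√(LC) = 1/√(0.00054·5.91e-07) = 5.598e+04 rad/s.
Step 2 — f₀ = ω₀/(2π) = 8909 Hz.
Step 3 — Series Q: Q = ω₀L/R = 5.598e+04·0.00054/3330 = 0.009077.
Step 4 — Bandwidth: Δω = ω₀/Q = 6.167e+06 rad/s; BW = Δω/(2π) = 9.815e+05 Hz.

(a) f₀ = 8909 Hz  (b) Q = 0.009077  (c) BW = 9.815e+05 Hz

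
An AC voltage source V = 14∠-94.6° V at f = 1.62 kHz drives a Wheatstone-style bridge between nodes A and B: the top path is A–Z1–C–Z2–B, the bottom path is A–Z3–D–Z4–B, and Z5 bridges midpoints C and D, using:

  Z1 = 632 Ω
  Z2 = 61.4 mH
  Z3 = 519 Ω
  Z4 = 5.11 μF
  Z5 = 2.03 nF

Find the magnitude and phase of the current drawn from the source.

Step 1 — Angular frequency: ω = 2π·f = 2π·1620 = 1.018e+04 rad/s.
Step 2 — Component impedances:
  Z1: Z = R = 632 Ω
  Z2: Z = jωL = j·1.018e+04·0.0614 = 0 + j625 Ω
  Z3: Z = R = 519 Ω
  Z4: Z = 1/(jωC) = -j/(ω·C) = 0 - j19.23 Ω
  Z5: Z = 1/(jωC) = -j/(ω·C) = 0 - j4.84e+04 Ω
Step 3 — Bridge requires nodal analysis (the Z5 bridge couples midpoints C and D, so the two paths cannot be reduced to a simple series/parallel combination). Setting node B to ground and injecting 1 A at node A, the 3-node admittance system at A, C, D solves to V_A = Z_AB = 344.3 + j91.45 Ω = 356.2∠14.9° Ω.
Step 4 — Source phasor: V = 14∠-94.6° V = -1.123 - j13.95 V.
Step 5 — Ohm's law: I = V / Z_total = (-1.123 - j13.95) / (344.3 + j91.45) = -0.0131 - j0.03705 A.
Step 6 — Convert to polar: |I| = 0.0393 A, ∠I = -109.5°.

I = 0.0393∠-109.5° A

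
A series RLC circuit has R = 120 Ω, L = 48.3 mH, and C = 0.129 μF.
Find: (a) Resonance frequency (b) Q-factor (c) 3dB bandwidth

Step 1 — Resonance condition Im(Z)=0 gives ω₀ = 1/√(LC).
Step 2 — ω₀ = 1/√(0.0483·1.29e-07) = 1.267e+04 rad/s.
Step 3 — f₀ = ω₀/(2π) = 2016 Hz.
Step 4 — Series Q: Q = ω₀L/R = 1.267e+04·0.0483/120 = 5.099.
Step 5 — 3dB bandwidth: Δω = ω₀/Q = 2484 rad/s; BW = Δω/(2π) = 395.4 Hz.

(a) f₀ = 2016 Hz  (b) Q = 5.099  (c) BW = 395.4 Hz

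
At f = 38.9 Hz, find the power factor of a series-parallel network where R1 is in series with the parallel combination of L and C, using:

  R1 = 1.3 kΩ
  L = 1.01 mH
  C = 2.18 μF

Step 1 — Angular frequency: ω = 2π·f = 2π·38.9 = 244.4 rad/s.
Step 2 — Component impedances:
  R1: Z = R = 1300 Ω
  L: Z = jωL = j·244.4·0.00101 = 0 + j0.2469 Ω
  C: Z = 1/(jωC) = -j/(ω·C) = 0 - j1877 Ω
Step 3 — Parallel branch: L || C = 1/(1/L + 1/C) = 0 + j0.2469 Ω.
Step 4 — Series with R1: Z_total = R1 + (L || C) = 1300 + j0.2469 Ω = 1300∠0.0° Ω.
Step 5 — Power factor: PF = cos(φ) = Re(Z)/|Z| = 1300/1300 = 1.
Step 6 — Type: Im(Z) = 0.2469 ⇒ lagging (phase φ = 0.0°).

PF = 1 (lagging, φ = 0.0°)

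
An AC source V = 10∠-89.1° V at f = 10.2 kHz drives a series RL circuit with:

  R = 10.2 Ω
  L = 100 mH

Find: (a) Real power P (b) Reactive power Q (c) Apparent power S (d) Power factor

Step 1 — Angular frequency: ω = 2π·f = 2π·1.02e+04 = 6.409e+04 rad/s.
Step 2 — Component impedances:
  R: Z = R = 10.2 Ω
  L: Z = jωL = j·6.409e+04·0.1 = 0 + j6409 Ω
Step 3 — Series combination: Z_total = R + L = 10.2 + j6409 Ω = 6409∠89.9° Ω.
Step 4 — Source phasor: V = 10∠-89.1° V = 0.1571 - j9.999 V.
Step 5 — Current: I = V / Z = -0.00156 - j2.699e-05 A = 0.00156∠-179.0° A.
Step 6 — Complex power: S = V·I* = 2.483e-05 + j0.0156 VA.
Step 7 — Real power: P = Re(S) = 2.483e-05 W.
Step 8 — Reactive power: Q = Im(S) = 0.0156 VAR.
Step 9 — Apparent power: |S| = 0.0156 VA.
Step 10 — Power factor: PF = P/|S| = 0.001592 (lagging).

(a) P = 2.483e-05 W  (b) Q = 0.0156 VAR  (c) S = 0.0156 VA  (d) PF = 0.001592 (lagging)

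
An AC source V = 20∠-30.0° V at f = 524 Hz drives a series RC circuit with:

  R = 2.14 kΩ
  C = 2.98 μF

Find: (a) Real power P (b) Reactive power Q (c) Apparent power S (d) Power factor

Step 1 — Angular frequency: ω = 2π·f = 2π·524 = 3292 rad/s.
Step 2 — Component impedances:
  R: Z = R = 2140 Ω
  C: Z = 1/(jωC) = -j/(ω·C) = 0 - j101.9 Ω
Step 3 — Series combination: Z_total = R + C = 2140 - j101.9 Ω = 2142∠-2.7° Ω.
Step 4 — Source phasor: V = 20∠-30.0° V = 17.32 - j10 V.
Step 5 — Current: I = V / Z = 0.008297 - j0.004278 A = 0.009335∠-27.3° A.
Step 6 — Complex power: S = V·I* = 0.1865 - j0.008882 VA.
Step 7 — Real power: P = Re(S) = 0.1865 W.
Step 8 — Reactive power: Q = Im(S) = -0.008882 VAR.
Step 9 — Apparent power: |S| = 0.1867 VA.
Step 10 — Power factor: PF = P/|S| = 0.9989 (leading).

(a) P = 0.1865 W  (b) Q = -0.008882 VAR  (c) S = 0.1867 VA  (d) PF = 0.9989 (leading)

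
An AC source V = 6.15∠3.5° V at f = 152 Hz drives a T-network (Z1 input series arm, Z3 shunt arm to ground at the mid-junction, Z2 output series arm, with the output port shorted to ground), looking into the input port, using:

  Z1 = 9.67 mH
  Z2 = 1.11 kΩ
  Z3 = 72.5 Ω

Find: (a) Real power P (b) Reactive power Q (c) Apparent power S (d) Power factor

Step 1 — Angular frequency: ω = 2π·f = 2π·152 = 955 rad/s.
Step 2 — Component impedances:
  Z1: Z = jωL = j·955·0.00967 = 0 + j9.235 Ω
  Z2: Z = R = 1110 Ω
  Z3: Z = R = 72.5 Ω
Step 3 — With the output port shorted to ground, the output series arm Z2 runs from the junction to ground; the shunt arm Z3 also runs from the junction to ground. They appear in parallel: Z3 || Z2 = 68.05 Ω.
Step 4 — Series with input arm Z1: Z_in = Z1 + (Z3 || Z2) = 68.05 + j9.235 Ω = 68.68∠7.7° Ω.
Step 5 — Source phasor: V = 6.15∠3.5° V = 6.139 + j0.3754 V.
Step 6 — Current: I = V / Z = 0.0893 - j0.006602 A = 0.08955∠-4.2° A.
Step 7 — Complex power: S = V·I* = 0.5457 + j0.07406 VA.
Step 8 — Real power: P = Re(S) = 0.5457 W.
Step 9 — Reactive power: Q = Im(S) = 0.07406 VAR.
Step 10 — Apparent power: |S| = 0.5507 VA.
Step 11 — Power factor: PF = P/|S| = 0.9909 (lagging).

(a) P = 0.5457 W  (b) Q = 0.07406 VAR  (c) S = 0.5507 VA  (d) PF = 0.9909 (lagging)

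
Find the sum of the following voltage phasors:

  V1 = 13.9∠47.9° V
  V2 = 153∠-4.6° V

Step 1 — Convert each phasor to rectangular form:
  V1 = 13.9·(cos(47.9°) + j·sin(47.9°)) = 9.319 + j10.31 V
  V2 = 153·(cos(-4.6°) + j·sin(-4.6°)) = 152.5 - j12.27 V
Step 2 — Sum components: V_total = 161.8 - j1.957 V.
Step 3 — Convert to polar: |V_total| = 161.8 V, ∠V_total = -0.7°.

V_total = 161.8∠-0.7° V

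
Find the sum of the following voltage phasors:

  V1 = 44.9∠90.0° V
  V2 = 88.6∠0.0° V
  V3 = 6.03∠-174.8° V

Step 1 — Convert each phasor to rectangular form:
  V1 = 44.9·(cos(90.0°) + j·sin(90.0°)) = 0 + j44.9 V
  V2 = 88.6·(cos(0.0°) + j·sin(0.0°)) = 88.6 V
  V3 = 6.03·(cos(-174.8°) + j·sin(-174.8°)) = -6.005 - j0.5465 V
Step 2 — Sum components: V_total = 82.59 + j44.35 V.
Step 3 — Convert to polar: |V_total| = 93.75 V, ∠V_total = 28.2°.

V_total = 93.75∠28.2° V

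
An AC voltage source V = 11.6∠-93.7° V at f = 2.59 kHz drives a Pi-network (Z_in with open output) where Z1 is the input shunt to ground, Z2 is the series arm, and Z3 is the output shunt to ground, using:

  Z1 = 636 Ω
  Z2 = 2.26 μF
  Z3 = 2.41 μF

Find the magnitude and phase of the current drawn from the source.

Step 1 — Angular frequency: ω = 2π·f = 2π·2590 = 1.627e+04 rad/s.
Step 2 — Component impedances:
  Z1: Z = R = 636 Ω
  Z2: Z = 1/(jωC) = -j/(ω·C) = 0 - j27.19 Ω
  Z3: Z = 1/(jωC) = -j/(ω·C) = 0 - j25.5 Ω
Step 3 — With open output, the series arm Z2 and the output shunt Z3 appear in series to ground: Z2 + Z3 = 0 - j52.69 Ω.
Step 4 — Parallel with input shunt Z1: Z_in = Z1 || (Z2 + Z3) = 4.335 - j52.33 Ω = 52.51∠-85.3° Ω.
Step 5 — Source phasor: V = 11.6∠-93.7° V = -0.7486 - j11.58 V.
Step 6 — Ohm's law: I = V / Z_total = (-0.7486 - j11.58) / (4.335 - j52.33) = 0.2185 - j0.03241 A.
Step 7 — Convert to polar: |I| = 0.2209 A, ∠I = -8.4°.

I = 0.2209∠-8.4° A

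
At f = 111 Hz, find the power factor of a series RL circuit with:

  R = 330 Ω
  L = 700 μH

Step 1 — Angular frequency: ω = 2π·f = 2π·111 = 697.4 rad/s.
Step 2 — Component impedances:
  R: Z = R = 330 Ω
  L: Z = jωL = j·697.4·0.0007 = 0 + j0.4882 Ω
Step 3 — Series combination: Z_total = R + L = 330 + j0.4882 Ω = 330∠0.1° Ω.
Step 4 — Power factor: PF = cos(φ) = Re(Z)/|Z| = 330/330 = 1.
Step 5 — Type: Im(Z) = 0.4882 ⇒ lagging (phase φ = 0.1°).

PF = 1 (lagging, φ = 0.1°)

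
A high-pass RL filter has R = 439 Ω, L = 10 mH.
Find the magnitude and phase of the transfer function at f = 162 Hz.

Step 1 — Angular frequency: ω = 2π·162 = 1018 rad/s.
Step 2 — Transfer function: H(jω) = jωL/(R + jωL).
Step 3 — Numerator jωL = j·10.18; denominator R + jωL = 439 + j10.18.
Step 4 — H = 0.0005373 + j0.02317.
Step 5 — Magnitude: |H| = 0.02318 (-32.7 dB); phase: φ = 88.7°.

|H| = 0.02318 (-32.7 dB), φ = 88.7°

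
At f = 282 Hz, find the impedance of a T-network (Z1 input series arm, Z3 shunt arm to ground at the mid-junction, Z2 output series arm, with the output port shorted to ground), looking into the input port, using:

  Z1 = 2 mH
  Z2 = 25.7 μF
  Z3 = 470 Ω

Step 1 — Angular frequency: ω = 2π·f = 2π·282 = 1772 rad/s.
Step 2 — Component impedances:
  Z1: Z = jωL = j·1772·0.002 = 0 + j3.544 Ω
  Z2: Z = 1/(jωC) = -j/(ω·C) = 0 - j21.96 Ω
  Z3: Z = R = 470 Ω
Step 3 — With the output port shorted to ground, the output series arm Z2 runs from the junction to ground; the shunt arm Z3 also runs from the junction to ground. They appear in parallel: Z3 || Z2 = 1.024 - j21.91 Ω.
Step 4 — Series with input arm Z1: Z_in = Z1 + (Z3 || Z2) = 1.024 - j18.37 Ω = 18.4∠-86.8° Ω.

Z = 1.024 - j18.37 Ω = 18.4∠-86.8° Ω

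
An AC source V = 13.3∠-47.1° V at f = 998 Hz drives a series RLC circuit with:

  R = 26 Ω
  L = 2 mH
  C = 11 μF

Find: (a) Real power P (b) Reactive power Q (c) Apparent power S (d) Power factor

Step 1 — Angular frequency: ω = 2π·f = 2π·998 = 6271 rad/s.
Step 2 — Component impedances:
  R: Z = R = 26 Ω
  L: Z = jωL = j·6271·0.002 = 0 + j12.54 Ω
  C: Z = 1/(jωC) = -j/(ω·C) = 0 - j14.5 Ω
Step 3 — Series combination: Z_total = R + L + C = 26 - j1.956 Ω = 26.07∠-4.3° Ω.
Step 4 — Source phasor: V = 13.3∠-47.1° V = 9.054 - j9.743 V.
Step 5 — Current: I = V / Z = 0.3743 - j0.3466 A = 0.5101∠-42.8° A.
Step 6 — Complex power: S = V·I* = 6.765 - j0.509 VA.
Step 7 — Real power: P = Re(S) = 6.765 W.
Step 8 — Reactive power: Q = Im(S) = -0.509 VAR.
Step 9 — Apparent power: |S| = 6.784 VA.
Step 10 — Power factor: PF = P/|S| = 0.9972 (leading).

(a) P = 6.765 W  (b) Q = -0.509 VAR  (c) S = 6.784 VA  (d) PF = 0.9972 (leading)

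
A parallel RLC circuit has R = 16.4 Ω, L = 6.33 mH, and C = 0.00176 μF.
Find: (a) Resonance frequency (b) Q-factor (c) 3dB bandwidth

Step 1 — Resonance: ω₀ = 1/√(LC) = 1/√(0.00633·1.76e-09) = 2.996e+05 rad/s.
Step 2 — f₀ = ω₀/(2π) = 4.768e+04 Hz.
Step 3 — Parallel Q: Q = R/(ω₀L) = 16.4/(2.996e+05·0.00633) = 0.008648.
Step 4 — Bandwidth: Δω = ω₀/Q = 3.465e+07 rad/s; BW = Δω/(2π) = 5.514e+06 Hz.

(a) f₀ = 4.768e+04 Hz  (b) Q = 0.008648  (c) BW = 5.514e+06 Hz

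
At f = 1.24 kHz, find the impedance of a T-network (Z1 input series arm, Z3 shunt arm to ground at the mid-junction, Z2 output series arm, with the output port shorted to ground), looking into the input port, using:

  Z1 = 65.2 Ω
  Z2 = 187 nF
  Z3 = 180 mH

Step 1 — Angular frequency: ω = 2π·f = 2π·1240 = 7791 rad/s.
Step 2 — Component impedances:
  Z1: Z = R = 65.2 Ω
  Z2: Z = 1/(jωC) = -j/(ω·C) = 0 - j686.4 Ω
  Z3: Z = jωL = j·7791·0.18 = 0 + j1402 Ω
Step 3 — With the output port shorted to ground, the output series arm Z2 runs from the junction to ground; the shunt arm Z3 also runs from the junction to ground. They appear in parallel: Z3 || Z2 = 0 - j1344 Ω.
Step 4 — Series with input arm Z1: Z_in = Z1 + (Z3 || Z2) = 65.2 - j1344 Ω = 1346∠-87.2° Ω.

Z = 65.2 - j1344 Ω = 1346∠-87.2° Ω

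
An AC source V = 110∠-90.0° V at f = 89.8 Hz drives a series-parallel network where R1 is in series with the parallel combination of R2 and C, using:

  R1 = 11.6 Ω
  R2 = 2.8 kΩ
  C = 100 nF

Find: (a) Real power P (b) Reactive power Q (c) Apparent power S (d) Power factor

Step 1 — Angular frequency: ω = 2π·f = 2π·89.8 = 564.2 rad/s.
Step 2 — Component impedances:
  R1: Z = R = 11.6 Ω
  R2: Z = R = 2800 Ω
  C: Z = 1/(jωC) = -j/(ω·C) = 0 - j1.772e+04 Ω
Step 3 — Parallel branch: R2 || C = 1/(1/R2 + 1/C) = 2732 - j431.6 Ω.
Step 4 — Series with R1: Z_total = R1 + (R2 || C) = 2743 - j431.6 Ω = 2777∠-8.9° Ω.
Step 5 — Source phasor: V = 110∠-90.0° V = 0 - j110 V.
Step 6 — Current: I = V / Z = 0.006155 - j0.03913 A = 0.03961∠-81.1° A.
Step 7 — Complex power: S = V·I* = 4.304 - j0.6771 VA.
Step 8 — Real power: P = Re(S) = 4.304 W.
Step 9 — Reactive power: Q = Im(S) = -0.6771 VAR.
Step 10 — Apparent power: |S| = 4.357 VA.
Step 11 — Power factor: PF = P/|S| = 0.9879 (leading).

(a) P = 4.304 W  (b) Q = -0.6771 VAR  (c) S = 4.357 VA  (d) PF = 0.9879 (leading)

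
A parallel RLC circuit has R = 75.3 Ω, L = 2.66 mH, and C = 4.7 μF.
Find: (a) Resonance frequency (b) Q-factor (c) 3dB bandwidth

Step 1 — Resonance: ω₀ = 1/√(LC) = 1/√(0.00266·4.7e-06) = 8944 rad/s.
Step 2 — f₀ = ω₀/(2π) = 1423 Hz.
Step 3 — Parallel Q: Q = R/(ω₀L) = 75.3/(8944·0.00266) = 3.165.
Step 4 — Bandwidth: Δω = ω₀/Q = 2826 rad/s; BW = Δω/(2π) = 449.7 Hz.

(a) f₀ = 1423 Hz  (b) Q = 3.165  (c) BW = 449.7 Hz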